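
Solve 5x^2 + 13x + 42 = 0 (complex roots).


disc = 13^2 - 4*5*42 = 169 - 840 = -671
sqrt(|disc|) = sqrt(671) = 25.9037
Real part = -13/(2*5) = -1.3000
Imag part = 25.9037/(2*5) = 2.5904

-1.3000 ± 2.5904i


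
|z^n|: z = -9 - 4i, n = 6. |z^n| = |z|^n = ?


|z| = sqrt(81+16) = sqrt(97) = 9.8489
|z^6| = |z|^6 = (sqrt(97))^6 = 97^3 = 912673

|z^6| = 912673


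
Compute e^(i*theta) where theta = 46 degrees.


cos(46°) = 0.6947
sin(46°) = 0.7193

e^(i*46°) = 0.6947 + 0.7193i


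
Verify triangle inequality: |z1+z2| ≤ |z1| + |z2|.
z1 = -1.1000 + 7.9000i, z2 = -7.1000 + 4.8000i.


|z1| = sqrt((-1.1)^2 + 7.9^2) = sqrt(63.62) = 7.9762
|z2| = sqrt((-7.1)^2 + 4.8^2) = sqrt(73.45) = 8.5703
z1+z2 = -8.2000 + 12.7000i
|z1+z2| = sqrt(228.53) = 15.1172
|z1|+|z2| = 7.9762 + 8.5703 = 16.5465

|z1+z2| = 15.1172 ≤ |z1|+|z2| = 16.5465 (verified)


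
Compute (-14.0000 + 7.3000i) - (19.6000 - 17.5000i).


Real: -14 - 19.6 = -33.6
Imag: 7.3 + 17.5 = 24.8

-33.6000 + 24.8000i


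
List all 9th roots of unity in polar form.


The 9th roots of unity are cis(360k/9°) for k=0..8
Angle step = 360/9 = 40°
Primitive root: cis(40°)
Primitive root = 0.7660 + 0.6428i

9 roots at angles: 0°, 40°, 80°, 120°, 160°, 200°, 240°, 280°, 320°


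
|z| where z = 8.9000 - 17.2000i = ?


|z| = sqrt(8.9^2 + (-17.2)^2) = sqrt(79.21 + 295.84) = sqrt(375.05) = 19.3662

|z| = 19.3662


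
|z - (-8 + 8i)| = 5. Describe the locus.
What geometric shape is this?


|z - z0| = r is a circle with center z0 and radius r.
Center = (-8, 8), radius = 5

Circle with center (-8, 8) and radius 5


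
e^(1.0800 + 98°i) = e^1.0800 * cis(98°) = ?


e^1.0800 = 2.9447
cos(98°) = -0.13917
sin(98°) = 0.99027
Real = 2.9447*(-0.13917) = -0.4098
Imag = 2.9447*0.99027 = 2.9160

-0.4098 + 2.9160i


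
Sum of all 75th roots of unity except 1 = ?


With w = e^(2*pi*i/75), all 75 of the 75th roots of unity w^0 = 1, w, ..., w^(74) sum to 0: 1 + w + ... + w^(74) = (1 - w^75)/(1 - w) = 0 since w^75 = 1, w ≠ 1.
Removing the root 1: w + w^2 + ... + w^(74) = 0 - 1 = -1

Sum = -1


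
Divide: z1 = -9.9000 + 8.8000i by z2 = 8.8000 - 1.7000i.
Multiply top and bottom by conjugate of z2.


Conjugate of z2 = 8.8000 + 1.7000i
Numerator: (-9.9000 + 8.8000i)(8.8000 + 1.7000i) = -102.0800 + 60.6100i
Denominator: 8.8^2 + (-1.7)^2 = 80.33
Result = (-102.0800 + 60.6100i)/80.33

-1.2708 + 0.7545i


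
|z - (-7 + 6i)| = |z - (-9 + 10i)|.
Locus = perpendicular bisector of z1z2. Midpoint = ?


Equal distances means the locus is the perpendicular bisector of z1 and z2.
Midpoint = ((-7+(-9))/2, (6+10)/2) = (-8.0000, 8.0000)

Perpendicular bisector through (-8.0000, 8.0000)


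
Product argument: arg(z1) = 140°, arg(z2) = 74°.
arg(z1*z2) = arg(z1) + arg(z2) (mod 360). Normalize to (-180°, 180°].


arg(z1*z2) = 140° + 74° = 214°
Normalized to (-180°, 180°]: -146°

-146°


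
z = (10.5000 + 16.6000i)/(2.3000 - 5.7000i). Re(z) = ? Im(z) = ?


Multiply by conjugate: (10.5000 + 16.6000i)(2.3000 + 5.7000i) / (2.3^2 + (-5.7)^2)
Numerator real = 10.5*2.3 + 16.6*(-5.7) = -70.47
Numerator imag = 16.6*2.3 - 10.5*(-5.7) = 98.03
Denominator = 37.78
Re(z) = -70.47/37.78 = -1.8653
Im(z) = 98.03/37.78 = 2.5948

Re(z) = -1.8653, Im(z) = 2.5948


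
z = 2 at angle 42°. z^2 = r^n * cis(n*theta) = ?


r^2 = 2^2 = 4
n*theta = 2*42° = 84° = 84° (mod 360)
a = 4*cos(84°) = 0.4181
b = 4*sin(84°) = 3.9781

4 cis(84°) = 0.4181 + 3.9781i


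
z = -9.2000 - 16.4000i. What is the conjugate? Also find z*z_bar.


z_bar = -9.2000 + 16.4000i
z*z_bar = (-9.2)^2 + (-16.4)^2 = 84.64 + 268.96 = 353.6

z_bar = -9.2000 + 16.4000i, z*z_bar = 353.6


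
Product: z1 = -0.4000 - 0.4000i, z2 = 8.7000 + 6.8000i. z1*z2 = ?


Real = -0.4*8.7 - (-0.4)*6.8 = -3.48 - (-2.72) = -0.76
Imag = -0.4*6.8 + 8.7*(-0.4) = -2.72 - (3.48) = -6.2

-0.7600 - 6.2000i


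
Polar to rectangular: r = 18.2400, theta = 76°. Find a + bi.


a = 18.2400*cos(76°) = 18.2400*0.241922 = 4.4127
b = 18.2400*sin(76°) = 18.2400*0.970296 = 17.6982

4.4127 + 17.6982i


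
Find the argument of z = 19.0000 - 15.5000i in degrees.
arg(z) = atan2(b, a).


Re = 19, Im = -15.5
arg = atan2(-15.5, 19) = -39.2072 degrees

arg(z) = -39.2072 degrees


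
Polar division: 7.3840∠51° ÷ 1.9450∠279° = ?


r = 7.3840 / 1.9450 = 3.7964
theta = 51° - 279° = -228° = 132° (mod 360)

3.7964 cis(132°)


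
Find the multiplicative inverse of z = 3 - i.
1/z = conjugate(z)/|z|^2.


|z|^2 = 9+1 = 10
1/z = (3 + 1i)/10

1/z = 0.3000 + 0.1000i


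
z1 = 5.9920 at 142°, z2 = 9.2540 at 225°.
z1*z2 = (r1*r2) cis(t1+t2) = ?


r = 5.9920 * 9.2540 = 55.4500
theta = 142° + 225° = 367° = 7° (mod 360)

55.4500 cis(7°)


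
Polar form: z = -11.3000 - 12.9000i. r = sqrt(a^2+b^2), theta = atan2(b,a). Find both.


r = sqrt(127.69+166.41) = sqrt(294.1) = 17.1493
theta = atan2(-12.9, -11.3) = -131.2174 degrees

r = 17.1493, theta = -131.2174 degrees


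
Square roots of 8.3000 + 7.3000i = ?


|z| = sqrt(68.89+53.29) = 11.0535
sqrt((|z|+a)/2) = sqrt((11.0535+8.3)/2) = sqrt(9.6768) = 3.1107
sqrt((|z|-a)/2) = sqrt((11.0535-8.3)/2) = sqrt(1.3768) = 1.1734

±(3.1107 + 1.1734i) i.e. 3.1107 + 1.1734i and -3.1107 - 1.1734i


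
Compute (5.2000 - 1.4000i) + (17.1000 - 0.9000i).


Real: 5.2 + 17.1 = 22.3
Imag: -1.4 - 0.9 = -2.3

22.3000 - 2.3000i


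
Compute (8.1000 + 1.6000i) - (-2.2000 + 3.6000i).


Real: 8.1 + 2.2 = 10.3
Imag: 1.6 - 3.6 = -2

10.3000 - 2.0000i


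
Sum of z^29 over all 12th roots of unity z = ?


The roots are w_k = w^k with w = e^(2*pi*i/12), and (w^k)^29 = (w^29)^k.
So S = 1 + u + u^2 + ... + u^(11) with u = w^29.
29 = 2*12 + 5, so 29 is not a multiple of 12: u = (w^12)^2 * w^5 = w^5 ≠ 1 (w is a primitive 12th root), while u^12 = (w^12)^29 = 1.
Geometric series: S = (1 - u^12)/(1 - u) = (1 - 1)/(1 - u) = 0

S = 0


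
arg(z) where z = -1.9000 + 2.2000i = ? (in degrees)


Re = -1.9, Im = 2.2
arg = atan2(2.2, -1.9) = 130.8151 degrees

arg(z) = 130.8151 degrees


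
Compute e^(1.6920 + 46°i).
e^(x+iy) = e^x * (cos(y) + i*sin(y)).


e^1.6920 = 5.43033
cos(46°) = 0.69466
sin(46°) = 0.71934
Real = 5.43033*0.69466 = 3.7722
Imag = 5.43033*0.71934 = 3.9063

3.7722 + 3.9063i


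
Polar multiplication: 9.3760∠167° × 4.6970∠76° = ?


r = 9.3760 * 4.6970 = 44.0391
theta = 167° + 76° = 243° = 243° (mod 360)

44.0391 cis(243°)


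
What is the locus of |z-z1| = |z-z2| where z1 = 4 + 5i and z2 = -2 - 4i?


Equal distances means the locus is the perpendicular bisector of z1 and z2.
Midpoint = ((4+(-2))/2, (5+(-4))/2) = (1.0000, 0.5000)

Perpendicular bisector through (1.0000, 0.5000)


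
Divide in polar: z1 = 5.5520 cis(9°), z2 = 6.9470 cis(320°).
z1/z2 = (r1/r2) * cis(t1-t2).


r = 5.5520 / 6.9470 = 0.7992
theta = 9° - 320° = -311° = 49° (mod 360)

0.7992 cis(49°)


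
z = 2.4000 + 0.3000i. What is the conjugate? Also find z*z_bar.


z_bar = 2.4000 - 0.3000i
z*z_bar = 2.4^2 + 0.3^2 = 5.76 + 0.09 = 5.85

z_bar = 2.4000 - 0.3000i, z*z_bar = 5.85


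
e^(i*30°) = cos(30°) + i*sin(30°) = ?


cos(30°) = 0.8660
sin(30°) = 0.5000

e^(i*30°) = 0.8660 + 0.5000i


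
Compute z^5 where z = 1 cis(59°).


r^5 = 1^5 = 1
n*theta = 5*59° = 295° = 295° (mod 360)
a = 1*cos(295°) = 0.4226
b = 1*sin(295°) = -0.9063

1 cis(295°) = 0.4226 - 0.9063i


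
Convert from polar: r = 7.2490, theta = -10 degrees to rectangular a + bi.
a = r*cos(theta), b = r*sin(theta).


a = 7.2490*cos(-10°) = 7.2490*0.98481 = 7.1389
b = 7.2490*sin(-10°) = 7.2490*(-0.17365) = -1.2588

7.1389 - 1.2588i


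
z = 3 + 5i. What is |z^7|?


|z| = sqrt(9+25) = sqrt(34) = 5.8310
|z^7| = |z|^7 = (sqrt(34))^7 = 34^3 * sqrt(34) = 39304*sqrt(34)

|z^7| = 39304*sqrt(34) ≈ 229179.7333


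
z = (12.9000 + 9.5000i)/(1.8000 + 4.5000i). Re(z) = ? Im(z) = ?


Multiply by conjugate: (12.9000 + 9.5000i)(1.8000 - 4.5000i) / (1.8^2 + 4.5^2)
Numerator real = 12.9*1.8 + 9.5*4.5 = 65.97
Numerator imag = 9.5*1.8 - 12.9*4.5 = -40.95
Denominator = 23.49
Re(z) = 65.97/23.49 = 2.8084
Im(z) = -40.95/23.49 = -1.7433

Re(z) = 2.8084, Im(z) = -1.7433


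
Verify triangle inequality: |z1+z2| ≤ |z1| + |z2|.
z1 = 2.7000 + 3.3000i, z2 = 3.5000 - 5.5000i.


|z1| = sqrt(2.7^2 + 3.3^2) = sqrt(18.18) = 4.2638
|z2| = sqrt(3.5^2 + (-5.5)^2) = sqrt(42.5) = 6.5192
z1+z2 = 6.2000 - 2.2000i
|z1+z2| = sqrt(43.28) = 6.5788
|z1|+|z2| = 4.2638 + 6.5192 = 10.7830

|z1+z2| = 6.5788 ≤ |z1|+|z2| = 10.7830 (verified)


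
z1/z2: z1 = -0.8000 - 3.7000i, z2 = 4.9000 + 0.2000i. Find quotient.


Conjugate of z2 = 4.9000 - 0.2000i
Numerator: (-0.8000 - 3.7000i)(4.9000 - 0.2000i) = -4.6600 - 17.9700i
Denominator: 4.9^2 + 0.2^2 = 24.05
Result = (-4.6600 - 17.9700i)/24.05

-0.1938 - 0.7472i


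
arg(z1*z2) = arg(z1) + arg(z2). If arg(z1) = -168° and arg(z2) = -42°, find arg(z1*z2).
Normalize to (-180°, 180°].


arg(z1*z2) = -168° - 42° = -210°
Normalized to (-180°, 180°]: 150°

150°


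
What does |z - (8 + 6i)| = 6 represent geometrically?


|z - z0| = r is a circle with center z0 and radius r.
Center = (8, 6), radius = 6

Circle with center (8, 6) and radius 6


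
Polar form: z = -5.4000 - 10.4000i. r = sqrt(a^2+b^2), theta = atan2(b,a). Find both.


r = sqrt(29.16+108.16) = sqrt(137.32) = 11.7184
theta = atan2(-10.4, -5.4) = -117.4397 degrees

r = 11.7184, theta = -117.4397 degrees


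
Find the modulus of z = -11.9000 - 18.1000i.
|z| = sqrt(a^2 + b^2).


|z| = sqrt((-11.9)^2 + (-18.1)^2) = sqrt(141.61 + 327.61) = sqrt(469.22) = 21.6615

|z| = 21.6615


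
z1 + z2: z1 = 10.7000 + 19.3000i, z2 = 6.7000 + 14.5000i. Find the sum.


Real: 10.7 + 6.7 = 17.4
Imag: 19.3 + 14.5 = 33.8

17.4000 + 33.8000i


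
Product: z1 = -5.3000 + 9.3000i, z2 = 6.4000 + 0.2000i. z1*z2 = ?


Real = -5.3*6.4 - 9.3*0.2 = -33.92 - 1.86 = -35.78
Imag = -5.3*0.2 + 6.4*9.3 = -1.06 + 59.52 = 58.46

-35.7800 + 58.4600i


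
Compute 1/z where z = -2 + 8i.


|z|^2 = 4+64 = 68
1/z = (-2 - 8i)/68

1/z = -0.0294 - 0.1176i


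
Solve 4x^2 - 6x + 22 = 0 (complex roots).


disc = (-6)^2 - 4*4*22 = 36 - 352 = -316
sqrt(|disc|) = sqrt(316) = 17.7764
Real part = 6/(2*4) = 0.7500
Imag part = 17.7764/(2*4) = 2.2220

0.7500 ± 2.2220i


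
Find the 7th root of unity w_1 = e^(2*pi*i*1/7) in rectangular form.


Angle = 360*1/7 = 51.4286°
a = cos(51.4286°) = 0.6235
b = sin(51.4286°) = 0.7818

0.6235 + 0.7818i


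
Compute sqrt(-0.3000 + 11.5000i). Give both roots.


|z| = sqrt(0.09+132.25) = 11.5039
sqrt((|z|+a)/2) = sqrt((11.5039+(-0.3))/2) = sqrt(5.6020) = 2.3668
sqrt((|z|-a)/2) = sqrt((11.5039-(-0.3))/2) = sqrt(5.9020) = 2.4294

±(2.3668 + 2.4294i) i.e. 2.3668 + 2.4294i and -2.3668 - 2.4294i


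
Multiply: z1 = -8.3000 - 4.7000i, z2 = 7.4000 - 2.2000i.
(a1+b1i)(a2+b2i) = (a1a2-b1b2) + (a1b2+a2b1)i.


Real = -8.3*7.4 - (-4.7)*(-2.2) = -61.42 - 10.34 = -71.76
Imag = -8.3*(-2.2) + 7.4*(-4.7) = 18.26 - (34.78) = -16.52

-71.7600 - 16.5200i


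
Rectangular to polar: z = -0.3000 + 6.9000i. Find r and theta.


r = sqrt(0.09+47.61) = sqrt(47.7) = 6.9065
theta = atan2(6.9, -0.3) = 92.4896 degrees

r = 6.9065, theta = 92.4896 degrees


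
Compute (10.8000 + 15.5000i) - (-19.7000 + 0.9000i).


Real: 10.8 + 19.7 = 30.5
Imag: 15.5 - 0.9 = 14.6

30.5000 + 14.6000i


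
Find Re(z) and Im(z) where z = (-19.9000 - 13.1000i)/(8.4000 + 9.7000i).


Multiply by conjugate: (-19.9000 - 13.1000i)(8.4000 - 9.7000i) / (8.4^2 + 9.7^2)
Numerator real = -19.9*8.4 - (13.1)*9.7 = -294.23
Numerator imag = -13.1*8.4 - (-19.9)*9.7 = 82.99
Denominator = 164.65
Re(z) = -294.23/164.65 = -1.7870
Im(z) = 82.99/164.65 = 0.5040

Re(z) = -1.7870, Im(z) = 0.5040


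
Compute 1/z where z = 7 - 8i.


|z|^2 = 49+64 = 113
1/z = (7 + 8i)/113

1/z = 0.0619 + 0.0708i


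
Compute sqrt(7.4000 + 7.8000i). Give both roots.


|z| = sqrt(54.76+60.84) = 10.7517
sqrt((|z|+a)/2) = sqrt((10.7517+7.4)/2) = sqrt(9.0759) = 3.0126
sqrt((|z|-a)/2) = sqrt((10.7517-7.4)/2) = sqrt(1.6759) = 1.2946

±(3.0126 + 1.2946i) i.e. 3.0126 + 1.2946i and -3.0126 - 1.2946i


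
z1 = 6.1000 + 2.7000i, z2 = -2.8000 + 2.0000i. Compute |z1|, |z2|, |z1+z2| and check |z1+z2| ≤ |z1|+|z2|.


|z1| = sqrt(6.1^2 + 2.7^2) = sqrt(44.5) = 6.6708
|z2| = sqrt((-2.8)^2 + 2^2) = sqrt(11.84) = 3.4409
z1+z2 = 3.3000 + 4.7000i
|z1+z2| = sqrt(32.98) = 5.7428
|z1|+|z2| = 6.6708 + 3.4409 = 10.1117

|z1+z2| = 5.7428 ≤ |z1|+|z2| = 10.1117 (verified)


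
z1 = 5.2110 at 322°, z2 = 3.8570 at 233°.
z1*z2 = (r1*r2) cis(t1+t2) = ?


r = 5.2110 * 3.8570 = 20.0988
theta = 322° + 233° = 555° = 195° (mod 360)

20.0988 cis(195°)


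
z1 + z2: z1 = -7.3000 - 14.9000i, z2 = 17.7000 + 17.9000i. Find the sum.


Real: -7.3 + 17.7 = 10.4
Imag: -14.9 + 17.9 = 3

10.4000 + 3.0000i


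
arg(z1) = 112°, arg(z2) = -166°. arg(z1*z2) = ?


arg(z1*z2) = 112° - 166° = -54°
Normalized to (-180°, 180°]: -54°

-54°


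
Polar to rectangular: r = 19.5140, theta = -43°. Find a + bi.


a = 19.5140*cos(-43°) = 19.5140*0.73135 = 14.2716
b = 19.5140*sin(-43°) = 19.5140*(-0.682) = -13.3085

14.2716 - 13.3085i


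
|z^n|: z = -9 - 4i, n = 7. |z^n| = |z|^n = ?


|z| = sqrt(81+16) = sqrt(97) = 9.8489
|z^7| = |z|^7 = (sqrt(97))^7 = 97^3 * sqrt(97) = 912673*sqrt(97)

|z^7| = 912673*sqrt(97) ≈ 8988786.5965


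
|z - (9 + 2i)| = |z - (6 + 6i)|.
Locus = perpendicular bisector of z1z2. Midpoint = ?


Equal distances means the locus is the perpendicular bisector of z1 and z2.
Midpoint = ((9+6)/2, (2+6)/2) = (7.5000, 4.0000)

Perpendicular bisector through (7.5000, 4.0000)


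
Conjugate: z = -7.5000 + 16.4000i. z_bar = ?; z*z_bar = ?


z_bar = -7.5000 - 16.4000i
z*z_bar = (-7.5)^2 + 16.4^2 = 56.25 + 268.96 = 325.21

z_bar = -7.5000 - 16.4000i, z*z_bar = 325.21


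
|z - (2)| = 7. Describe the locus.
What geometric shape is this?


|z - z0| = r is a circle with center z0 and radius r.
Center = (2, 0), radius = 7

Circle with center (2, 0) and radius 7


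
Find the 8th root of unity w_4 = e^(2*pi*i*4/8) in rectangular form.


Angle = 360*4/8 = 180°
a = cos(180°) = -1.0000
b = sin(180°) = 0

-1.0000 + 0i


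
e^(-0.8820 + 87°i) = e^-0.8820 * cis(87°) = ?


e^-0.8820 = 0.4140
cos(87°) = 0.0523
sin(87°) = 0.9986
Real = 0.4140*0.0523 = 0.0217
Imag = 0.4140*0.9986 = 0.4134

0.0217 + 0.4134i


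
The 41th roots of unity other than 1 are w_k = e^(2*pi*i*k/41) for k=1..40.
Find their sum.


With w = e^(2*pi*i/41), all 41 of the 41th roots of unity w^0 = 1, w, ..., w^(40) sum to 0: 1 + w + ... + w^(40) = (1 - w^41)/(1 - w) = 0 since w^41 = 1, w ≠ 1.
Removing the root 1: w + w^2 + ... + w^(40) = 0 - 1 = -1

Sum = -1


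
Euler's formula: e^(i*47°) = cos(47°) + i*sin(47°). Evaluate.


cos(47°) = 0.6820
sin(47°) = 0.7314

e^(i*47°) = 0.6820 + 0.7314i


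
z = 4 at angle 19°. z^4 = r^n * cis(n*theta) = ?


r^4 = 4^4 = 256
n*theta = 4*19° = 76° = 76° (mod 360)
a = 256*cos(76°) = 61.9320
b = 256*sin(76°) = 248.3957

256 cis(76°) = 61.9320 + 248.3957i


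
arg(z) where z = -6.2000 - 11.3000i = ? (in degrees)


Re = -6.2, Im = -11.3
arg = atan2(-11.3, -6.2) = -118.7524 degrees

arg(z) = -118.7524 degrees


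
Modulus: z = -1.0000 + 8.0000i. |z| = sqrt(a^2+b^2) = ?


|z| = sqrt((-1)^2 + 8^2) = sqrt(1 + 64) = sqrt(65) = 8.0623

|z| = 8.0623


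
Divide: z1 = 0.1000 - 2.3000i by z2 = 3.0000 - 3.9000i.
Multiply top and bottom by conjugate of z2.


Conjugate of z2 = 3.0000 + 3.9000i
Numerator: (0.1000 - 2.3000i)(3.0000 + 3.9000i) = 9.2700 - 6.5100i
Denominator: 3^2 + (-3.9)^2 = 24.21
Result = (9.2700 - 6.5100i)/24.21

0.3829 - 0.2689i


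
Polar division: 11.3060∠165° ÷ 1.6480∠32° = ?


r = 11.3060 / 1.6480 = 6.8604
theta = 165° - 32° = 133° = 133° (mod 360)

6.8604 cis(133°)


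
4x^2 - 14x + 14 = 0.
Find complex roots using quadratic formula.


disc = (-14)^2 - 4*4*14 = 196 - 224 = -28
sqrt(|disc|) = sqrt(28) = 5.2915
Real part = 14/(2*4) = 1.7500
Imag part = 5.2915/(2*4) = 0.6614

1.7500 ± 0.6614i


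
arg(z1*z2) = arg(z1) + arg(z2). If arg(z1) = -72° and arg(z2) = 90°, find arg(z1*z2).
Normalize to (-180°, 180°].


arg(z1*z2) = -72° + 90° = 18°
Normalized to (-180°, 180°]: 18°

18°


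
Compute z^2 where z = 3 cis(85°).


r^2 = 3^2 = 9
n*theta = 2*85° = 170° = 170° (mod 360)
a = 9*cos(170°) = -8.8633
b = 9*sin(170°) = 1.5628

9 cis(170°) = -8.8633 + 1.5628i


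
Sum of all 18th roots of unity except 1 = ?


With w = e^(2*pi*i/18), all 18 of the 18th roots of unity w^0 = 1, w, ..., w^(17) sum to 0: 1 + w + ... + w^(17) = (1 - w^18)/(1 - w) = 0 since w^18 = 1, w ≠ 1.
Removing the root 1: w + w^2 + ... + w^(17) = 0 - 1 = -1

Sum = -1


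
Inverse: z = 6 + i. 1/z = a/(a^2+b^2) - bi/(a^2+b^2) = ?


|z|^2 = 36+1 = 37
1/z = (6 - 1i)/37

1/z = 0.1622 - 0.0270i


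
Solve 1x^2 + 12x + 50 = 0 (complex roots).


disc = 12^2 - 4*1*50 = 144 - 200 = -56
sqrt(|disc|) = sqrt(56) = 7.4833
Real part = -12/(2*1) = -6.0000
Imag part = 7.4833/(2*1) = 3.7417

-6.0000 ± 3.7417i


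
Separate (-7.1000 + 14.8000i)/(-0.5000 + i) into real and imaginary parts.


Multiply by conjugate: (-7.1000 + 14.8000i)(-0.5000 - i) / ((-0.5)^2 + 1^2)
Numerator real = -7.1*(-0.5) + 14.8*1 = 18.35
Numerator imag = 14.8*(-0.5) - (-7.1)*1 = -0.3
Denominator = 1.25
Re(z) = 18.35/1.25 = 14.6800
Im(z) = -0.3/1.25 = -0.2400

Re(z) = 14.6800, Im(z) = -0.2400


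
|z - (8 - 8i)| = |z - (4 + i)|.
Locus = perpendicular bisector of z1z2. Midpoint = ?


Equal distances means the locus is the perpendicular bisector of z1 and z2.
Midpoint = ((8+4)/2, (-8+1)/2) = (6.0000, -3.5000)

Perpendicular bisector through (6.0000, -3.5000)


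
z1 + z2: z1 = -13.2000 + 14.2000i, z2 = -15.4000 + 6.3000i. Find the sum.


Real: -13.2 - 15.4 = -28.6
Imag: 14.2 + 6.3 = 20.5

-28.6000 + 20.5000i


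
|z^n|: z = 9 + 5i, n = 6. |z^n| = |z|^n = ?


|z| = sqrt(81+25) = sqrt(106) = 10.2956
|z^6| = |z|^6 = (sqrt(106))^6 = 106^3 = 1191016

|z^6| = 1191016


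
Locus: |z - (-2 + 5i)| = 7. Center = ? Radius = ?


|z - z0| = r is a circle with center z0 and radius r.
Center = (-2, 5), radius = 7

Circle with center (-2, 5) and radius 7


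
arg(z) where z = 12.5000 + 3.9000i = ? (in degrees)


Re = 12.5, Im = 3.9
arg = atan2(3.9, 12.5) = 17.3279 degrees

arg(z) = 17.3279 degrees


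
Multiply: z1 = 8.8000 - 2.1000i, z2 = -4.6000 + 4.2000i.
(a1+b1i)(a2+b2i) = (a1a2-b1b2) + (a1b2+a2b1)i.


Real = 8.8*(-4.6) - (-2.1)*4.2 = -40.48 - (-8.82) = -31.66
Imag = 8.8*4.2 - (4.6)*(-2.1) = 36.96 + 9.66 = 46.62

-31.6600 + 46.6200i


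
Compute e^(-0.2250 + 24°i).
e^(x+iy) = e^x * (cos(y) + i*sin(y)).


e^-0.2250 = 0.7985
cos(24°) = 0.91355
sin(24°) = 0.40674
Real = 0.7985*0.91355 = 0.7295
Imag = 0.7985*0.40674 = 0.3248

0.7295 + 0.3248i


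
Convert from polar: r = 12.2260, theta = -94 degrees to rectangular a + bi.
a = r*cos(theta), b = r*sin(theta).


a = 12.2260*cos(-94°) = 12.2260*(-0.069756) = -0.8528
b = 12.2260*sin(-94°) = 12.2260*(-0.99756) = -12.1962

-0.8528 - 12.1962i


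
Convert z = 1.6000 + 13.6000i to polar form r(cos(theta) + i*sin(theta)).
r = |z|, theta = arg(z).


r = sqrt(2.56+184.96) = sqrt(187.52) = 13.6938
theta = atan2(13.6, 1.6) = 83.2902 degrees

r = 13.6938, theta = 83.2902 degrees


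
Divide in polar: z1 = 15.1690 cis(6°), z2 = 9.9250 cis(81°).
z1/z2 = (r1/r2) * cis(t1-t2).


r = 15.1690 / 9.9250 = 1.5284
theta = 6° - 81° = -75° = 285° (mod 360)

1.5284 cis(285°)


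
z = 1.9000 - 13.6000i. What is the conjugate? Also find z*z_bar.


z_bar = 1.9000 + 13.6000i
z*z_bar = 1.9^2 + (-13.6)^2 = 3.61 + 184.96 = 188.57

z_bar = 1.9000 + 13.6000i, z*z_bar = 188.57


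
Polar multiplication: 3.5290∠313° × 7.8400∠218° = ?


r = 3.5290 * 7.8400 = 27.6674
theta = 313° + 218° = 531° = 171° (mod 360)

27.6674 cis(171°)


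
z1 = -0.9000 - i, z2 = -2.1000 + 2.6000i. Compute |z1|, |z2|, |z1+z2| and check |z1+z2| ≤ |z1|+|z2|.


|z1| = sqrt((-0.9)^2 + (-1)^2) = sqrt(1.81) = 1.3454
|z2| = sqrt((-2.1)^2 + 2.6^2) = sqrt(11.17) = 3.3422
z1+z2 = -3.0000 + 1.6000i
|z1+z2| = sqrt(11.56) = 3.4000
|z1|+|z2| = 1.3454 + 3.3422 = 4.6876

|z1+z2| = 3.4000 ≤ |z1|+|z2| = 4.6876 (verified)


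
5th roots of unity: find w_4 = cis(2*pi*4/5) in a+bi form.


Angle = 360*4/5 = 288°
a = cos(288°) = 0.3090
b = sin(288°) = -0.9511

0.3090 - 0.9511i


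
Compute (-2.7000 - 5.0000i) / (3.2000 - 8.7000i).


Conjugate of z2 = 3.2000 + 8.7000i
Numerator: (-2.7000 - 5.0000i)(3.2000 + 8.7000i) = 34.8600 - 39.4900i
Denominator: 3.2^2 + (-8.7)^2 = 85.93
Result = (34.8600 - 39.4900i)/85.93

0.4057 - 0.4596i


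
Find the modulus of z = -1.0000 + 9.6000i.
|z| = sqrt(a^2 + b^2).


|z| = sqrt((-1)^2 + 9.6^2) = sqrt(1 + 92.16) = sqrt(93.16) = 9.6519

|z| = 9.6519


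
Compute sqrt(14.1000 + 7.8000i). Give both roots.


|z| = sqrt(198.81+60.84) = 16.1137
sqrt((|z|+a)/2) = sqrt((16.1137+14.1)/2) = sqrt(15.1068) = 3.8868
sqrt((|z|-a)/2) = sqrt((16.1137-14.1)/2) = sqrt(1.0068) = 1.0034

±(3.8868 + 1.0034i) i.e. 3.8868 + 1.0034i and -3.8868 - 1.0034i


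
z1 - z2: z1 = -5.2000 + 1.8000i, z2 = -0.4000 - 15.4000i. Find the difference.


Real: -5.2 + 0.4 = -4.8
Imag: 1.8 + 15.4 = 17.2

-4.8000 + 17.2000i


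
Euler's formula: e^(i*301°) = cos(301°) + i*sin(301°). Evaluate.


cos(301°) = 0.5150
sin(301°) = -0.8572

e^(i*301°) = 0.5150 - 0.8572i


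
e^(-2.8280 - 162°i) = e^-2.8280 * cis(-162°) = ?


e^-2.8280 = 0.0591
cos(-162°) = -0.9511
sin(-162°) = -0.309
Real = 0.0591*(-0.9511) = -0.0562
Imag = 0.0591*(-0.309) = -0.0183

-0.0562 - 0.0183i


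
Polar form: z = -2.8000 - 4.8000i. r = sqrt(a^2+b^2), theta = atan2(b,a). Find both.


r = sqrt(7.84+23.04) = sqrt(30.88) = 5.5570
theta = atan2(-4.8, -2.8) = -120.2564 degrees

r = 5.5570, theta = -120.2564 degrees


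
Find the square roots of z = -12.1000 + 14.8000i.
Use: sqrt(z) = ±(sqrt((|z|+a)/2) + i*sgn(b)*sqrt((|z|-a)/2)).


|z| = sqrt(146.41+219.04) = 19.1167
sqrt((|z|+a)/2) = sqrt((19.1167+(-12.1))/2) = sqrt(3.5084) = 1.8731
sqrt((|z|-a)/2) = sqrt((19.1167-(-12.1))/2) = sqrt(15.6084) = 3.9507

±(1.8731 + 3.9507i) i.e. 1.8731 + 3.9507i and -1.8731 - 3.9507i


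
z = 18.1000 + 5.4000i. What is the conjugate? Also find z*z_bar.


z_bar = 18.1000 - 5.4000i
z*z_bar = 18.1^2 + 5.4^2 = 327.61 + 29.16 = 356.77

z_bar = 18.1000 - 5.4000i, z*z_bar = 356.77


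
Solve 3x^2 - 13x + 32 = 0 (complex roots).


disc = (-13)^2 - 4*3*32 = 169 - 384 = -215
sqrt(|disc|) = sqrt(215) = 14.6629
Real part = 13/(2*3) = 2.1667
Imag part = 14.6629/(2*3) = 2.4438

2.1667 ± 2.4438i


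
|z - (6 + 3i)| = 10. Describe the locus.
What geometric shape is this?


|z - z0| = r is a circle with center z0 and radius r.
Center = (6, 3), radius = 10

Circle with center (6, 3) and radius 10


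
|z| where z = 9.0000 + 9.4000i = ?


|z| = sqrt(9^2 + 9.4^2) = sqrt(81 + 88.36) = sqrt(169.36) = 13.0138

|z| = 13.0138


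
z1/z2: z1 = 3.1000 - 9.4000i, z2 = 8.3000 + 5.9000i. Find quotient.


Conjugate of z2 = 8.3000 - 5.9000i
Numerator: (3.1000 - 9.4000i)(8.3000 - 5.9000i) = -29.7300 - 96.3100i
Denominator: 8.3^2 + 5.9^2 = 103.7
Result = (-29.7300 - 96.3100i)/103.7

-0.2867 - 0.9287i


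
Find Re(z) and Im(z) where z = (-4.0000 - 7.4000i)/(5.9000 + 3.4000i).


Multiply by conjugate: (-4.0000 - 7.4000i)(5.9000 - 3.4000i) / (5.9^2 + 3.4^2)
Numerator real = -4*5.9 - (7.4)*3.4 = -48.76
Numerator imag = -7.4*5.9 - (-4)*3.4 = -30.06
Denominator = 46.37
Re(z) = -48.76/46.37 = -1.0515
Im(z) = -30.06/46.37 = -0.6483

Re(z) = -1.0515, Im(z) = -0.6483


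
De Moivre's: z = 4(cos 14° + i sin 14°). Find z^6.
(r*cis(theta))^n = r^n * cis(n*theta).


r^6 = 4^6 = 4096
n*theta = 6*14° = 84° = 84° (mod 360)
a = 4096*cos(84°) = 428.1486
b = 4096*sin(84°) = 4073.5617

4096 cis(84°) = 428.1486 + 4073.5617i


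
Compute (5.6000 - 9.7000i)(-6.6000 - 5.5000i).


Real = 5.6*(-6.6) - (-9.7)*(-5.5) = -36.96 - 53.35 = -90.31
Imag = 5.6*(-5.5) - (6.6)*(-9.7) = -30.8 + 64.02 = 33.22

-90.3100 + 33.2200i


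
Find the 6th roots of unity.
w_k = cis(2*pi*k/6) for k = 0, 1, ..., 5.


The 6th roots of unity are cis(360k/6°) for k=0..5
Angle step = 360/6 = 60°
Primitive root: cis(60°)
Primitive root = 0.5000 + 0.8660i

6 roots at angles: 0°, 60°, 120°, 180°, 240°, 300°


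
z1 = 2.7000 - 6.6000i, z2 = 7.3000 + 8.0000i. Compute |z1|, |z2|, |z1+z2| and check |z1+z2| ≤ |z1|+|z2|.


|z1| = sqrt(2.7^2 + (-6.6)^2) = sqrt(50.85) = 7.1309
|z2| = sqrt(7.3^2 + 8^2) = sqrt(117.29) = 10.8301
z1+z2 = 10.0000 + 1.4000i
|z1+z2| = sqrt(101.96) = 10.0975
|z1|+|z2| = 7.1309 + 10.8301 = 17.9610

|z1+z2| = 10.0975 ≤ |z1|+|z2| = 17.9610 (verified)


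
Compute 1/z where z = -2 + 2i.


|z|^2 = 4+4 = 8
1/z = (-2 - 2i)/8

1/z = -0.2500 - 0.2500i


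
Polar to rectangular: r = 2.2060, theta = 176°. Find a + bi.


a = 2.2060*cos(176°) = 2.2060*(-0.99756) = -2.2006
b = 2.2060*sin(176°) = 2.2060*0.06976 = 0.1539

-2.2006 + 0.1539i


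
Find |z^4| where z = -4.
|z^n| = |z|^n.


|z| = sqrt(16+0) = sqrt(16) = 4
|z^4| = |z|^4 = 4^4 = 256

|z^4| = 256


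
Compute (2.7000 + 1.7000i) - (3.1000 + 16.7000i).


Real: 2.7 - 3.1 = -0.4
Imag: 1.7 - 16.7 = -15

-0.4000 - 15.0000i


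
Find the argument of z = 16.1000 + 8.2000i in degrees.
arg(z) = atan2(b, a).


Re = 16.1, Im = 8.2
arg = atan2(8.2, 16.1) = 26.9905 degrees

arg(z) = 26.9905 degrees


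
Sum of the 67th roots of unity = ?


The sum of all 67th roots of unity is 0.
Geometric series: (1 - w^67)/(1 - w) = (1-1)/(1-w) = 0 since w^67 = 1, w ≠ 1.
Alternatively: coefficient of z^66 in z^67 - 1 is 0.

0


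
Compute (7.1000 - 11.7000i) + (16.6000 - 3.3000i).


Real: 7.1 + 16.6 = 23.7
Imag: -11.7 - 3.3 = -15

23.7000 - 15.0000i


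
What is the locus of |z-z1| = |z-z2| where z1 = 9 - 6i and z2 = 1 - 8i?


Equal distances means the locus is the perpendicular bisector of z1 and z2.
Midpoint = ((9+1)/2, (-6+(-8))/2) = (5.0000, -7.0000)

Perpendicular bisector through (5.0000, -7.0000)


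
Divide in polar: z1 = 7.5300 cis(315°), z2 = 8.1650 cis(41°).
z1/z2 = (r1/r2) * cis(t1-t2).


r = 7.5300 / 8.1650 = 0.9222
theta = 315° - 41° = 274° = 274° (mod 360)

0.9222 cis(274°)


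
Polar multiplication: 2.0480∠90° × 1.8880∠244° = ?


r = 2.0480 * 1.8880 = 3.8666
theta = 90° + 244° = 334° = 334° (mod 360)

3.8666 cis(334°)


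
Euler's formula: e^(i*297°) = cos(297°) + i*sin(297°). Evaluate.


cos(297°) = 0.4540
sin(297°) = -0.8910

e^(i*297°) = 0.4540 - 0.8910i


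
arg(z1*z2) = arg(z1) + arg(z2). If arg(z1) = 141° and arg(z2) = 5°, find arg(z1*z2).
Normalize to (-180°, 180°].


arg(z1*z2) = 141° + 5° = 146°
Normalized to (-180°, 180°]: 146°

146°


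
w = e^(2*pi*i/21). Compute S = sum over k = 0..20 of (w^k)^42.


The roots are w_k = w^k with w = e^(2*pi*i/21), and (w^k)^42 = (w^42)^k.
So S = 1 + u + u^2 + ... + u^(20) with u = w^42.
42 = 2*21 + 0, so 42 is a multiple of 21 and u = (w^21)^2 = 1.
Every one of the 21 terms equals 1: S = 21

S = 21


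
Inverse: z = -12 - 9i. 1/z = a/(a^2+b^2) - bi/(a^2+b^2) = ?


|z|^2 = 144+81 = 225
1/z = (-12 + 9i)/225

1/z = -0.0533 + 0.0400i


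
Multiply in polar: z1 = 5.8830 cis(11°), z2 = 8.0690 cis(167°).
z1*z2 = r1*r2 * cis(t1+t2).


r = 5.8830 * 8.0690 = 47.4699
theta = 11° + 167° = 178° = 178° (mod 360)

47.4699 cis(178°)


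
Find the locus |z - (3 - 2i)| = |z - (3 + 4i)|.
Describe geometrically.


Equal distances means the locus is the perpendicular bisector of z1 and z2.
Midpoint = ((3+3)/2, (-2+4)/2) = (3.0000, 1.0000)

Perpendicular bisector through (3.0000, 1.0000)


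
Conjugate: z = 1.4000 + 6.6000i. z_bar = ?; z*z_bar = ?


z_bar = 1.4000 - 6.6000i
z*z_bar = 1.4^2 + 6.6^2 = 1.96 + 43.56 = 45.52

z_bar = 1.4000 - 6.6000i, z*z_bar = 45.52


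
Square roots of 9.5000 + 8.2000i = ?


|z| = sqrt(90.25+67.24) = 12.5495
sqrt((|z|+a)/2) = sqrt((12.5495+9.5)/2) = sqrt(11.0248) = 3.3204
sqrt((|z|-a)/2) = sqrt((12.5495-9.5)/2) = sqrt(1.5248) = 1.2348

±(3.3204 + 1.2348i) i.e. 3.3204 + 1.2348i and -3.3204 - 1.2348i


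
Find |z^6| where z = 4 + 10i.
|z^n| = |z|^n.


|z| = sqrt(16+100) = sqrt(116) = 10.7703
|z^6| = |z|^6 = (sqrt(116))^6 = 116^3 = 1560896

|z^6| = 1560896


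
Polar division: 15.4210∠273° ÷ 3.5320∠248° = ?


r = 15.4210 / 3.5320 = 4.3661
theta = 273° - 248° = 25° = 25° (mod 360)

4.3661 cis(25°)


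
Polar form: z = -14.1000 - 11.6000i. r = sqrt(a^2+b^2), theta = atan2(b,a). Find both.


r = sqrt(198.81+134.56) = sqrt(333.37) = 18.2584
theta = atan2(-11.6, -14.1) = -140.5560 degrees

r = 18.2584, theta = -140.5560 degrees


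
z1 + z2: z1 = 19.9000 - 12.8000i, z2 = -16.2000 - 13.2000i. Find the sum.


Real: 19.9 - 16.2 = 3.7
Imag: -12.8 - 13.2 = -26

3.7000 - 26.0000i


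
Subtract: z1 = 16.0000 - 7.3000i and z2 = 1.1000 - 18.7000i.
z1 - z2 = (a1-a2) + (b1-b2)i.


Real: 16 - 1.1 = 14.9
Imag: -7.3 + 18.7 = 11.4

14.9000 + 11.4000i


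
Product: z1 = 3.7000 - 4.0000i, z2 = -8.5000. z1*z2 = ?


Real = 3.7*(-8.5) - (-4)*0 = -31.45 - 0 = -31.45
Imag = 3.7*0 - (8.5)*(-4) = 0 + 34 = 34

-31.4500 + 34.0000i


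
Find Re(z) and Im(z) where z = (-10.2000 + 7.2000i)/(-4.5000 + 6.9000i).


Multiply by conjugate: (-10.2000 + 7.2000i)(-4.5000 - 6.9000i) / ((-4.5)^2 + 6.9^2)
Numerator real = -10.2*(-4.5) + 7.2*6.9 = 95.58
Numerator imag = 7.2*(-4.5) - (-10.2)*6.9 = 37.98
Denominator = 67.86
Re(z) = 95.58/67.86 = 1.4085
Im(z) = 37.98/67.86 = 0.5597

Re(z) = 1.4085, Im(z) = 0.5597


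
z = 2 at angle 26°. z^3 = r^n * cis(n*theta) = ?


r^3 = 2^3 = 8
n*theta = 3*26° = 78° = 78° (mod 360)
a = 8*cos(78°) = 1.6633
b = 8*sin(78°) = 7.8252

8 cis(78°) = 1.6633 + 7.8252i


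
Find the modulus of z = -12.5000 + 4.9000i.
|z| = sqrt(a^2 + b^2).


|z| = sqrt((-12.5)^2 + 4.9^2) = sqrt(156.25 + 24.01) = sqrt(180.26) = 13.4261

|z| = 13.4261


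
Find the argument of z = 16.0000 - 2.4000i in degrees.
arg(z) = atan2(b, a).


Re = 16, Im = -2.4
arg = atan2(-2.4, 16) = -8.5308 degrees

arg(z) = -8.5308 degrees


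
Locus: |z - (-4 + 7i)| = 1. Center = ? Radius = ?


|z - z0| = r is a circle with center z0 and radius r.
Center = (-4, 7), radius = 1

Circle with center (-4, 7) and radius 1


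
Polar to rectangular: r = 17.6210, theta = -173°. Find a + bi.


a = 17.6210*cos(-173°) = 17.6210*(-0.99255) = -17.4897
b = 17.6210*sin(-173°) = 17.6210*(-0.12187) = -2.1475

-17.4897 - 2.1475i


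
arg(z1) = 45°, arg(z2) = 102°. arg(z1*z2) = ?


arg(z1*z2) = 45° + 102° = 147°
Normalized to (-180°, 180°]: 147°

147°


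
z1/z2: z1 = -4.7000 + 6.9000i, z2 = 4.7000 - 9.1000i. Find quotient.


Conjugate of z2 = 4.7000 + 9.1000i
Numerator: (-4.7000 + 6.9000i)(4.7000 + 9.1000i) = -84.8800 - 10.3400i
Denominator: 4.7^2 + (-9.1)^2 = 104.9
Result = (-84.8800 - 10.3400i)/104.9

-0.8092 - 0.0986i


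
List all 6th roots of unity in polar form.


The 6th roots of unity are cis(360k/6°) for k=0..5
Angle step = 360/6 = 60°
Primitive root: cis(60°)
Primitive root = 0.5000 + 0.8660i

6 roots at angles: 0°, 60°, 120°, 180°, 240°, 300°


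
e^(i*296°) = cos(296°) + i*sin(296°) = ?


cos(296°) = 0.4384
sin(296°) = -0.8988

e^(i*296°) = 0.4384 - 0.8988i


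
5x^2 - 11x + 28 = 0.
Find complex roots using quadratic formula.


disc = (-11)^2 - 4*5*28 = 121 - 560 = -439
sqrt(|disc|) = sqrt(439) = 20.9523
Real part = 11/(2*5) = 1.1000
Imag part = 20.9523/(2*5) = 2.0952

1.1000 ± 2.0952i


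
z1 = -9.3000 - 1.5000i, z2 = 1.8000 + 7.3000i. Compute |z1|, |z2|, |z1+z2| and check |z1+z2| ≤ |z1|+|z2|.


|z1| = sqrt((-9.3)^2 + (-1.5)^2) = sqrt(88.74) = 9.4202
|z2| = sqrt(1.8^2 + 7.3^2) = sqrt(56.53) = 7.5186
z1+z2 = -7.5000 + 5.8000i
|z1+z2| = sqrt(89.89) = 9.4810
|z1|+|z2| = 9.4202 + 7.5186 = 16.9388

|z1+z2| = 9.4810 ≤ |z1|+|z2| = 16.9388 (verified)


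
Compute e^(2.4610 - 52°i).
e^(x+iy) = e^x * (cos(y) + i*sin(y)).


e^2.4610 = 11.7165
cos(-52°) = 0.61566
sin(-52°) = -0.78801
Real = 11.7165*0.61566 = 7.2134
Imag = 11.7165*(-0.78801) = -9.2327

7.2134 - 9.2327i


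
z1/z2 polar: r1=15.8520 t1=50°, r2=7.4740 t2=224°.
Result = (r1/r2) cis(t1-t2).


r = 15.8520 / 7.4740 = 2.1210
theta = 50° - 224° = -174° = 186° (mod 360)

2.1210 cis(186°)


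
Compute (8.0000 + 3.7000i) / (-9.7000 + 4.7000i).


Conjugate of z2 = -9.7000 - 4.7000i
Numerator: (8.0000 + 3.7000i)(-9.7000 - 4.7000i) = -60.2100 - 73.4900i
Denominator: (-9.7)^2 + 4.7^2 = 116.18
Result = (-60.2100 - 73.4900i)/116.18

-0.5182 - 0.6326i


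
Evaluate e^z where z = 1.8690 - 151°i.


e^1.8690 = 6.4818
cos(-151°) = -0.87462
sin(-151°) = -0.4848
Real = 6.4818*(-0.87462) = -5.6691
Imag = 6.4818*(-0.4848) = -3.1424

-5.6691 - 3.1424i


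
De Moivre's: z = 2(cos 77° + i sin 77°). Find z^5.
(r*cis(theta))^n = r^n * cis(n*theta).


r^5 = 2^5 = 32
n*theta = 5*77° = 385° = 25° (mod 360)
a = 32*cos(25°) = 29.0018
b = 32*sin(25°) = 13.5238

32 cis(25°) = 29.0018 + 13.5238i


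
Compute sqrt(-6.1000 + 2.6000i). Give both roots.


|z| = sqrt(37.21+6.76) = 6.6310
sqrt((|z|+a)/2) = sqrt((6.6310+(-6.1))/2) = sqrt(0.2655) = 0.5153
sqrt((|z|-a)/2) = sqrt((6.6310-(-6.1))/2) = sqrt(6.3655) = 2.5230

±(0.5153 + 2.5230i) i.e. 0.5153 + 2.5230i and -0.5153 - 2.5230i


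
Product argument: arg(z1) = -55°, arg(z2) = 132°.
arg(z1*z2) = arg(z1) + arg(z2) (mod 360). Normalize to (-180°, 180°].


arg(z1*z2) = -55° + 132° = 77°
Normalized to (-180°, 180°]: 77°

77°


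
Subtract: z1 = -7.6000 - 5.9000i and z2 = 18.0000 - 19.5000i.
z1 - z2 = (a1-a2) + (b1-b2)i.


Real: -7.6 - 18 = -25.6
Imag: -5.9 + 19.5 = 13.6

-25.6000 + 13.6000i


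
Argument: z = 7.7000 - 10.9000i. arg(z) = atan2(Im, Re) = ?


Re = 7.7, Im = -10.9
arg = atan2(-10.9, 7.7) = -54.7618 degrees

arg(z) = -54.7618 degrees


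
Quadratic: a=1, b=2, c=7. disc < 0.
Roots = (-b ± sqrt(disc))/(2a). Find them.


disc = 2^2 - 4*1*7 = 4 - 28 = -24
sqrt(|disc|) = sqrt(24) = 4.8990
Real part = -2/(2*1) = -1.0000
Imag part = 4.8990/(2*1) = 2.4495

-1.0000 ± 2.4495i


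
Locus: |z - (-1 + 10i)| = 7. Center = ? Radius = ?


|z - z0| = r is a circle with center z0 and radius r.
Center = (-1, 10), radius = 7

Circle with center (-1, 10) and radius 7


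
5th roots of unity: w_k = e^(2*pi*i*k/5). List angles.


The 5th roots of unity are cis(360k/5°) for k=0..4
Angle step = 360/5 = 72°
Primitive root: cis(72°)
Primitive root = 0.3090 + 0.9511i

5 roots at angles: 0°, 72°, 144°, 216°, 288°


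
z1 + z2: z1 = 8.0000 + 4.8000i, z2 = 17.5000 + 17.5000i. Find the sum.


Real: 8 + 17.5 = 25.5
Imag: 4.8 + 17.5 = 22.3

25.5000 + 22.3000i


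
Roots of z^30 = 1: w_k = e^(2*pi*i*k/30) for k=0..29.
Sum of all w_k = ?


The sum of all 30th roots of unity is 0.
Geometric series: (1 - w^30)/(1 - w) = (1-1)/(1-w) = 0 since w^30 = 1, w ≠ 1.
Alternatively: coefficient of z^29 in z^30 - 1 is 0.

0


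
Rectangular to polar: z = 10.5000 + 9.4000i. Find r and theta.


r = sqrt(110.25+88.36) = sqrt(198.61) = 14.0929
theta = atan2(9.4, 10.5) = 41.8361 degrees

r = 14.0929, theta = 41.8361 degrees


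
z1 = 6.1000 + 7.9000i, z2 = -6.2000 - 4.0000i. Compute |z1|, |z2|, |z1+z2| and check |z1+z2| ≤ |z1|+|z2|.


|z1| = sqrt(6.1^2 + 7.9^2) = sqrt(99.62) = 9.9810
|z2| = sqrt((-6.2)^2 + (-4)^2) = sqrt(54.44) = 7.3783
z1+z2 = -0.1000 + 3.9000i
|z1+z2| = sqrt(15.22) = 3.9013
|z1|+|z2| = 9.9810 + 7.3783 = 17.3593

|z1+z2| = 3.9013 ≤ |z1|+|z2| = 17.3593 (verified)


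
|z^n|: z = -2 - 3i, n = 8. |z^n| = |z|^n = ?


|z| = sqrt(4+9) = sqrt(13) = 3.6056
|z^8| = |z|^8 = (sqrt(13))^8 = 13^4 = 28561

|z^8| = 28561


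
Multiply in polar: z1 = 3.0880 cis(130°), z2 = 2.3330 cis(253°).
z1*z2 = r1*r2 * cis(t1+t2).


r = 3.0880 * 2.3330 = 7.2043
theta = 130° + 253° = 383° = 23° (mod 360)

7.2043 cis(23°)


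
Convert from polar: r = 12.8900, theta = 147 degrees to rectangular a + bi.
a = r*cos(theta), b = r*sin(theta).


a = 12.8900*cos(147°) = 12.8900*(-0.83867) = -10.8105
b = 12.8900*sin(147°) = 12.8900*0.54464 = 7.0204

-10.8105 + 7.0204i


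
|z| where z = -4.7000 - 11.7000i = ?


|z| = sqrt((-4.7)^2 + (-11.7)^2) = sqrt(22.09 + 136.89) = sqrt(158.98) = 12.6087

|z| = 12.6087


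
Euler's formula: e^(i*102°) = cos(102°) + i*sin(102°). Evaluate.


cos(102°) = -0.2079
sin(102°) = 0.9781

e^(i*102°) = -0.2079 + 0.9781i


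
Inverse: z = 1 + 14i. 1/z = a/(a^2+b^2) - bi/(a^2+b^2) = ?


|z|^2 = 1+196 = 197
1/z = (1 - 14i)/197

1/z = 0.0051 - 0.0711i


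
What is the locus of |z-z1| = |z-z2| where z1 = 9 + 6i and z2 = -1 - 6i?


Equal distances means the locus is the perpendicular bisector of z1 and z2.
Midpoint = ((9+(-1))/2, (6+(-6))/2) = (4.0000, 0)

Perpendicular bisector through (4.0000, 0)


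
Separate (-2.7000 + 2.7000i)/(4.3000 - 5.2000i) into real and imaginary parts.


Multiply by conjugate: (-2.7000 + 2.7000i)(4.3000 + 5.2000i) / (4.3^2 + (-5.2)^2)
Numerator real = -2.7*4.3 + 2.7*(-5.2) = -25.65
Numerator imag = 2.7*4.3 - (-2.7)*(-5.2) = -2.43
Denominator = 45.53
Re(z) = -25.65/45.53 = -0.5634
Im(z) = -2.43/45.53 = -0.0534

Re(z) = -0.5634, Im(z) = -0.0534


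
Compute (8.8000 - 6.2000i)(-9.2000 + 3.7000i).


Real = 8.8*(-9.2) - (-6.2)*3.7 = -80.96 - (-22.94) = -58.02
Imag = 8.8*3.7 - (9.2)*(-6.2) = 32.56 + 57.04 = 89.6

-58.0200 + 89.6000i


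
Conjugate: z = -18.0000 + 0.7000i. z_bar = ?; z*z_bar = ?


z_bar = -18.0000 - 0.7000i
z*z_bar = (-18)^2 + 0.7^2 = 324 + 0.49 = 324.49

z_bar = -18.0000 - 0.7000i, z*z_bar = 324.49


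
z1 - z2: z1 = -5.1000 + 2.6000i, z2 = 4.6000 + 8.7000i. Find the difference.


Real: -5.1 - 4.6 = -9.7
Imag: 2.6 - 8.7 = -6.1

-9.7000 - 6.1000i


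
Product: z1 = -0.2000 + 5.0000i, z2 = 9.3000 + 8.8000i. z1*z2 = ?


Real = -0.2*9.3 - 5*8.8 = -1.86 - 44 = -45.86
Imag = -0.2*8.8 + 9.3*5 = -1.76 + 46.5 = 44.74

-45.8600 + 44.7400i


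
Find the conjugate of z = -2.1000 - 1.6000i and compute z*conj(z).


z_bar = -2.1000 + 1.6000i
z*z_bar = (-2.1)^2 + (-1.6)^2 = 4.41 + 2.56 = 6.97

z_bar = -2.1000 + 1.6000i, z*z_bar = 6.97


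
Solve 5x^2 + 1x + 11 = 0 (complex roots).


disc = 1^2 - 4*5*11 = 1 - 220 = -219
sqrt(|disc|) = sqrt(219) = 14.7986
Real part = -1/(2*5) = -0.1000
Imag part = 14.7986/(2*5) = 1.4799

-0.1000 ± 1.4799i


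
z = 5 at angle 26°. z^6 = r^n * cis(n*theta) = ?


r^6 = 5^6 = 15625
n*theta = 6*26° = 156° = 156° (mod 360)
a = 15625*cos(156°) = -14274.1478
b = 15625*sin(156°) = 6355.2600

15625 cis(156°) = -14274.1478 + 6355.2600i


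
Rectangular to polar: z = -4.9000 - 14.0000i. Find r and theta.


r = sqrt(24.01+196) = sqrt(220.01) = 14.8327
theta = atan2(-14, -4.9) = -109.2900 degrees

r = 14.8327, theta = -109.2900 degrees


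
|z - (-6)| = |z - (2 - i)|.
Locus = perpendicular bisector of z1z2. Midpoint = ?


Equal distances means the locus is the perpendicular bisector of z1 and z2.
Midpoint = ((-6+2)/2, (0+(-1))/2) = (-2.0000, -0.5000)

Perpendicular bisector through (-2.0000, -0.5000)


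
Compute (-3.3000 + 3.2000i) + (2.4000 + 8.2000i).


Real: -3.3 + 2.4 = -0.9
Imag: 3.2 + 8.2 = 11.4

-0.9000 + 11.4000i


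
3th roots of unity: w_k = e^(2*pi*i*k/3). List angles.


The 3th roots of unity are cis(360k/3°) for k=0..2
Angle step = 360/3 = 120°
Primitive root: cis(120°)
Primitive root = -0.5000 + 0.8660i

3 roots at angles: 0°, 120°, 240°
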